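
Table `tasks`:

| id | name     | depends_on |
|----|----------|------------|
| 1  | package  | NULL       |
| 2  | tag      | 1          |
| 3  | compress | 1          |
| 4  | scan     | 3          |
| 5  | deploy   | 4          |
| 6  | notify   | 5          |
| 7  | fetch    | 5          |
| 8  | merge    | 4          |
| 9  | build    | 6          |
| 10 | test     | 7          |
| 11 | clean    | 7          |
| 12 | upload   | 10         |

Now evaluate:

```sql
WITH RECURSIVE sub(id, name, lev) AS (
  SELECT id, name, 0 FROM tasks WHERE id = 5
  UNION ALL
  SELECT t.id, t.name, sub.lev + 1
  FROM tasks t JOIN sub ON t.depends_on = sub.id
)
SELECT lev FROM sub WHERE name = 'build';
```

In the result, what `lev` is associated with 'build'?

2

Base: id=5 (deploy) at lev 0.
Iteration 1: rows with depends_on in {5} -> notify (id 6, lev 1), fetch (id 7, lev 1).
Iteration 2: rows with depends_on in {6,7} -> build (id 9, lev 2), test (id 10, lev 2), clean (id 11, lev 2).
Iteration 3: rows with depends_on in {9,10,11} -> upload (id 12, lev 3).
Iteration 4: no rows with depends_on in {12}; recursion stops.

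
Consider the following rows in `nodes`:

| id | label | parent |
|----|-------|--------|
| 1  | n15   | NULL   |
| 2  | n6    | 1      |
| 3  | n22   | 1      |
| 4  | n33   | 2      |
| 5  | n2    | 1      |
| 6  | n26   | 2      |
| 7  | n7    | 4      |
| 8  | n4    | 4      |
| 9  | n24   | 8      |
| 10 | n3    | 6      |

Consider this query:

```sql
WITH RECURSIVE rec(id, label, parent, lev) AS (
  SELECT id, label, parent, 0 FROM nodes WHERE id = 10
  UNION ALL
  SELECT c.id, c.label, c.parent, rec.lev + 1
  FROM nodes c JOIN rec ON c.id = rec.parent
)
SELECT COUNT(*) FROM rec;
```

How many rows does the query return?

Base: id=10 (n3), parent=6, lev 0.
Iteration 1: join on id=6 -> n26 (id 6, parent=2, lev 1).
Iteration 2: join on id=2 -> n6 (id 2, parent=1, lev 2).
Iteration 3: join on id=1 -> n15 (id 1, parent=NULL, lev 3).
Iteration 4: parent is NULL; no match; recursion stops.
Total rows emitted: 4.

4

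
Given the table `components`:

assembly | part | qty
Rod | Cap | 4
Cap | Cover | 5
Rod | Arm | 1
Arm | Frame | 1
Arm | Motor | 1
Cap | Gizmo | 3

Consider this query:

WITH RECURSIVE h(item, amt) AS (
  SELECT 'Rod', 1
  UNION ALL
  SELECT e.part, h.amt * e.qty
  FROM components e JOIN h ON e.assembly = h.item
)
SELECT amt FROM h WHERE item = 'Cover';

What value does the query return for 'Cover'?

Base: (Rod, amt=1).
Iteration 1: components of {Rod} -> Arm = 1*1 = 1, Cap = 1*4 = 4.
Iteration 2: components of {Arm,Cap} -> Cover = 4*5 = 20, Frame = 1*1 = 1, Gizmo = 4*3 = 12, Motor = 1*1 = 1.
Iteration 3: no further components; recursion stops.

20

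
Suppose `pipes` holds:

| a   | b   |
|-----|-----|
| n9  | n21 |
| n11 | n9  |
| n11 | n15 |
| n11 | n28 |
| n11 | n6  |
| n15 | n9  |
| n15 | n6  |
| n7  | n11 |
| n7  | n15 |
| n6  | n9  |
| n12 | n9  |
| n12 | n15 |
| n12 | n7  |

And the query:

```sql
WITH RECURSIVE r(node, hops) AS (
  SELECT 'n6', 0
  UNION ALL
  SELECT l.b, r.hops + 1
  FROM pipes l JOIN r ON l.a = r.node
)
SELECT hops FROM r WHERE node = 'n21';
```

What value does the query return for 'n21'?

2

Base: (n6, hops=0).
Iteration 1: edges from {n6} -> (n9, hops=1).
Iteration 2: edges from {n9} -> (n21, hops=2).
Iteration 3: no outgoing edges from {n21}; recursion stops.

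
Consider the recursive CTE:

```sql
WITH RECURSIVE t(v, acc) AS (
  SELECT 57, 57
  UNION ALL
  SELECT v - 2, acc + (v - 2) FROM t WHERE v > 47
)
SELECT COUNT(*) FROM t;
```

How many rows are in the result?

6

Base: v=57, acc=57.
Iteration 1: 57 > 47 holds -> v = 57 - 2 = 55, acc = 57 + 55 = 112.
Iteration 2: 55 > 47 holds -> v = 55 - 2 = 53, acc = 112 + 53 = 165.
Iteration 3: 53 > 47 holds -> v = 53 - 2 = 51, acc = 165 + 51 = 216.
Iteration 4: 51 > 47 holds -> v = 51 - 2 = 49, acc = 216 + 49 = 265.
Iteration 5: 49 > 47 holds -> v = 49 - 2 = 47, acc = 265 + 47 = 312.
Iteration 6: 47 > 47 fails; recursion stops.
Total rows emitted: 6.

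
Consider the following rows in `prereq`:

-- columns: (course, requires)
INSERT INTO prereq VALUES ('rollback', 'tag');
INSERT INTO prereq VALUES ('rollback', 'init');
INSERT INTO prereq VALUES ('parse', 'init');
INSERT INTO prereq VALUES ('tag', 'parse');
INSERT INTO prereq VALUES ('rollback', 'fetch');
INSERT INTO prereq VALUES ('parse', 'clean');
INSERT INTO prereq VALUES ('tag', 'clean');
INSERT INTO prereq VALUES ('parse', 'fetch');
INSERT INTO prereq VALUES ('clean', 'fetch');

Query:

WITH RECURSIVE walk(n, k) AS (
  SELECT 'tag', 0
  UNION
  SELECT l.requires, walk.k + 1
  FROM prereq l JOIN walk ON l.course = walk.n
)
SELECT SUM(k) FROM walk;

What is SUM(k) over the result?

11

Base: (tag, k=0).
Iteration 1: edges from {tag} -> (clean, k=1), (parse, k=1).
Iteration 2: edges from {clean,parse} -> (clean, k=2), (fetch, k=2), (init, k=2). [UNION drops 1 duplicate row(s)]
Iteration 3: edges from {clean,fetch,init} -> (fetch, k=3).
Iteration 4: no outgoing edges from {fetch}; recursion stops.
SUM(k) = 0 + 1 + 1 + 2 + 2 + 2 + 3 = 11.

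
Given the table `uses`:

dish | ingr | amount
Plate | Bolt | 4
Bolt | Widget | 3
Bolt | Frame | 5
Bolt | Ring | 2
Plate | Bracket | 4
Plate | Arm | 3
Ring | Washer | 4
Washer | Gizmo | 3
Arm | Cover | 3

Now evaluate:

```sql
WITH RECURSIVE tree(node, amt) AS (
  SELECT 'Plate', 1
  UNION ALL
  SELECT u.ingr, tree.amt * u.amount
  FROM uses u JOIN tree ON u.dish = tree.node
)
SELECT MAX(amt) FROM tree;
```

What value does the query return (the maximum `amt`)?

96

Base: (Plate, amt=1).
Iteration 1: components of {Plate} -> Arm = 1*3 = 3, Bolt = 1*4 = 4, Bracket = 1*4 = 4.
Iteration 2: components of {Arm,Bolt,Bracket} -> Cover = 3*3 = 9, Frame = 4*5 = 20, Ring = 4*2 = 8, Widget = 4*3 = 12.
Iteration 3: components of {Cover,Frame,Ring,Widget} -> Washer = 8*4 = 32.
Iteration 4: components of {Washer} -> Gizmo = 32*3 = 96.
Iteration 5: no further components; recursion stops.
amt values: 1, 4, 4, 3, 12, 20, 8, 9, 32, 96; the maximum is 96.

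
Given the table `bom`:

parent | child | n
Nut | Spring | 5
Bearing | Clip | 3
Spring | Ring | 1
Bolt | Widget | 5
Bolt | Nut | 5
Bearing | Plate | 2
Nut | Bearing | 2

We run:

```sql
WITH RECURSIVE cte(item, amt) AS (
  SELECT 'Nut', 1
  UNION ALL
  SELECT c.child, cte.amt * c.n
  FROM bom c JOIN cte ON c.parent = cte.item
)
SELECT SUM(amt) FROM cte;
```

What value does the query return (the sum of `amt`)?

Base: (Nut, amt=1).
Iteration 1: components of {Nut} -> Bearing = 1*2 = 2, Spring = 1*5 = 5.
Iteration 2: components of {Bearing,Spring} -> Clip = 2*3 = 6, Plate = 2*2 = 4, Ring = 5*1 = 5.
Iteration 3: no further components; recursion stops.
SUM(amt) = 1 + 5 + 2 + 5 + 4 + 6 = 23.

23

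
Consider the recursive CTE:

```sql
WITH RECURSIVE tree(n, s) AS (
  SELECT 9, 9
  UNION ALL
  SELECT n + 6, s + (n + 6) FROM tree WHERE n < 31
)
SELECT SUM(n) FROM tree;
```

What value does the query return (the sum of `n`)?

105

Base: n=9, s=9.
Iteration 1: 9 < 31 holds -> n = 9 + 6 = 15, s = 9 + 15 = 24.
Iteration 2: 15 < 31 holds -> n = 15 + 6 = 21, s = 24 + 21 = 45.
Iteration 3: 21 < 31 holds -> n = 21 + 6 = 27, s = 45 + 27 = 72.
Iteration 4: 27 < 31 holds -> n = 27 + 6 = 33, s = 72 + 33 = 105.
Iteration 5: 33 < 31 fails; recursion stops.
SUM(n) = 9 + 15 + 21 + 27 + 33 = 105.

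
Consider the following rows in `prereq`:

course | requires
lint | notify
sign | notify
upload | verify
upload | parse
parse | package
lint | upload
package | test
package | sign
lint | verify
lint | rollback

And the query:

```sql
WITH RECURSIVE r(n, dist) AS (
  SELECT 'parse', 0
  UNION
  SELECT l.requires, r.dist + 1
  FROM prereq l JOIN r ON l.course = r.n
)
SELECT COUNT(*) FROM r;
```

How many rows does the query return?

5

Base: (parse, dist=0).
Iteration 1: edges from {parse} -> (package, dist=1).
Iteration 2: edges from {package} -> (sign, dist=2), (test, dist=2).
Iteration 3: edges from {sign,test} -> (notify, dist=3).
Iteration 4: no outgoing edges from {notify}; recursion stops.
Total rows emitted: 5.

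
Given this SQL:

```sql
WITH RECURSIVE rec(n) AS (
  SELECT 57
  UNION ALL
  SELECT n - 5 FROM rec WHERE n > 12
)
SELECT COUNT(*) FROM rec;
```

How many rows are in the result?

Base: n=57.
Iteration 1: 57 > 12 holds -> n = 57 - 5 = 52.
Iteration 2: 52 > 12 holds -> n = 52 - 5 = 47.
Iteration 3: 47 > 12 holds -> n = 47 - 5 = 42.
Iteration 4: 42 > 12 holds -> n = 42 - 5 = 37.
Iteration 5: 37 > 12 holds -> n = 37 - 5 = 32.
Iteration 6: 32 > 12 holds -> n = 32 - 5 = 27.
Iteration 7: 27 > 12 holds -> n = 27 - 5 = 22.
Iteration 8: 22 > 12 holds -> n = 22 - 5 = 17.
Iteration 9: 17 > 12 holds -> n = 17 - 5 = 12.
Iteration 10: 12 > 12 fails; recursion stops.
Total rows emitted: 10.

10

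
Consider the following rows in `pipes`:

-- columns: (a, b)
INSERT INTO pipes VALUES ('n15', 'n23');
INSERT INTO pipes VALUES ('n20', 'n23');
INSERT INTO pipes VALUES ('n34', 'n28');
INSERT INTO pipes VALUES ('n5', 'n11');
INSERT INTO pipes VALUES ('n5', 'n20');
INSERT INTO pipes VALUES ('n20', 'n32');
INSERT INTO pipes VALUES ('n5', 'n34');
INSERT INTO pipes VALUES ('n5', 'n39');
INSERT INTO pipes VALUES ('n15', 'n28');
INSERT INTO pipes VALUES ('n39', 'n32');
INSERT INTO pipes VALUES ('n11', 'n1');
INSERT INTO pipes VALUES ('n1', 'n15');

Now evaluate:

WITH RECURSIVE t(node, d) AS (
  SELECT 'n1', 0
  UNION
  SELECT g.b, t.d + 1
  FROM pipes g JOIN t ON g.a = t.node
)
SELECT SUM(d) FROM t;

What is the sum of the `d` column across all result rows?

5

Base: (n1, d=0).
Iteration 1: edges from {n1} -> (n15, d=1).
Iteration 2: edges from {n15} -> (n23, d=2), (n28, d=2).
Iteration 3: no outgoing edges from {n23,n28}; recursion stops.
SUM(d) = 0 + 1 + 2 + 2 = 5.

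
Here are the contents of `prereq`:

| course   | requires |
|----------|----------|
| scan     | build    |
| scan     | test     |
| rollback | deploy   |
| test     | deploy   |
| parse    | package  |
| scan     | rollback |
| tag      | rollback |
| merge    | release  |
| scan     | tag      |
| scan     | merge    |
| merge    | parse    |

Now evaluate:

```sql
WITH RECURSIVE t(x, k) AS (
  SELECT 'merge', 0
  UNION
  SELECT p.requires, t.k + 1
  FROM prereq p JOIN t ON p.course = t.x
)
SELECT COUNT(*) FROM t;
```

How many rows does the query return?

Base: (merge, k=0).
Iteration 1: edges from {merge} -> (parse, k=1), (release, k=1).
Iteration 2: edges from {parse,release} -> (package, k=2).
Iteration 3: no outgoing edges from {package}; recursion stops.
Total rows emitted: 4.

4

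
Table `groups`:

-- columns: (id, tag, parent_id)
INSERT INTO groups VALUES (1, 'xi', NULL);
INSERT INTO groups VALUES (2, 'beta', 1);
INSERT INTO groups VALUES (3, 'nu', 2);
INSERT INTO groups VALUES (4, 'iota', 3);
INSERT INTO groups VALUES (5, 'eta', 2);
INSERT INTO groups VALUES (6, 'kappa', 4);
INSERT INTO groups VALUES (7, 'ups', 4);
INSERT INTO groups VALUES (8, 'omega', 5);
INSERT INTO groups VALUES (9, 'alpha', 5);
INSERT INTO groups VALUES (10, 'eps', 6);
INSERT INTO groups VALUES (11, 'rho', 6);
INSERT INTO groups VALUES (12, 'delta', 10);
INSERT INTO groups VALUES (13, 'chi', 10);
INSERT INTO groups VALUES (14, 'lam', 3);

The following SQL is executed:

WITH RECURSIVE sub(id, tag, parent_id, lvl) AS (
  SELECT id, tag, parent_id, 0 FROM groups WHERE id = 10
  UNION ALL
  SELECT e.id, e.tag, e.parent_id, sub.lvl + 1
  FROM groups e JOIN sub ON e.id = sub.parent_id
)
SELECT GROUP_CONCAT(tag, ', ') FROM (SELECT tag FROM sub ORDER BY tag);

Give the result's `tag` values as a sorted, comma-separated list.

beta, eps, iota, kappa, nu, xi

Base: id=10 (eps), parent_id=6, lvl 0.
Iteration 1: join on id=6 -> kappa (id 6, parent_id=4, lvl 1).
Iteration 2: join on id=4 -> iota (id 4, parent_id=3, lvl 2).
Iteration 3: join on id=3 -> nu (id 3, parent_id=2, lvl 3).
Iteration 4: join on id=2 -> beta (id 2, parent_id=1, lvl 4).
Iteration 5: join on id=1 -> xi (id 1, parent_id=NULL, lvl 5).
Iteration 6: parent_id is NULL; no match; recursion stops.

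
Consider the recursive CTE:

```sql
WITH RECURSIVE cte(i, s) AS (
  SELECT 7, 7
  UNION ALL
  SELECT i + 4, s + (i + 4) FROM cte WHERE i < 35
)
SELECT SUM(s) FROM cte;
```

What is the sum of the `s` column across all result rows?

Base: i=7, s=7.
Iteration 1: 7 < 35 holds -> i = 7 + 4 = 11, s = 7 + 11 = 18.
Iteration 2: 11 < 35 holds -> i = 11 + 4 = 15, s = 18 + 15 = 33.
Iteration 3: 15 < 35 holds -> i = 15 + 4 = 19, s = 33 + 19 = 52.
Iteration 4: 19 < 35 holds -> i = 19 + 4 = 23, s = 52 + 23 = 75.
Iteration 5: 23 < 35 holds -> i = 23 + 4 = 27, s = 75 + 27 = 102.
Iteration 6: 27 < 35 holds -> i = 27 + 4 = 31, s = 102 + 31 = 133.
Iteration 7: 31 < 35 holds -> i = 31 + 4 = 35, s = 133 + 35 = 168.
Iteration 8: 35 < 35 fails; recursion stops.
SUM(s) = 7 + 18 + 33 + 52 + 75 + 102 + 133 + 168 = 588.

588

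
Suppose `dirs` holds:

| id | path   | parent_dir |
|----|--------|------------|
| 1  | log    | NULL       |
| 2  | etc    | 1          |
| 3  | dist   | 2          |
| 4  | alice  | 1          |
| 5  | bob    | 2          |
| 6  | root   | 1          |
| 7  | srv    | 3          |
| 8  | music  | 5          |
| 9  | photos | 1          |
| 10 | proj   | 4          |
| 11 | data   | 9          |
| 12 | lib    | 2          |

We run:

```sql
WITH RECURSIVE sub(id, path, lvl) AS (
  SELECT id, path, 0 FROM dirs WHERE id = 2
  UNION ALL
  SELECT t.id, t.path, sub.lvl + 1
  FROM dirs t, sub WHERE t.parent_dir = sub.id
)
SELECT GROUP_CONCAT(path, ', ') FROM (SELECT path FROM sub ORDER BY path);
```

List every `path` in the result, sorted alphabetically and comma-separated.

Base: id=2 (etc) at lvl 0.
Iteration 1: rows with parent_dir in {2} -> dist (id 3, lvl 1), bob (id 5, lvl 1), lib (id 12, lvl 1).
Iteration 2: rows with parent_dir in {3,5,12} -> srv (id 7, lvl 2), music (id 8, lvl 2).
Iteration 3: no rows with parent_dir in {7,8}; recursion stops.

bob, dist, etc, lib, music, srv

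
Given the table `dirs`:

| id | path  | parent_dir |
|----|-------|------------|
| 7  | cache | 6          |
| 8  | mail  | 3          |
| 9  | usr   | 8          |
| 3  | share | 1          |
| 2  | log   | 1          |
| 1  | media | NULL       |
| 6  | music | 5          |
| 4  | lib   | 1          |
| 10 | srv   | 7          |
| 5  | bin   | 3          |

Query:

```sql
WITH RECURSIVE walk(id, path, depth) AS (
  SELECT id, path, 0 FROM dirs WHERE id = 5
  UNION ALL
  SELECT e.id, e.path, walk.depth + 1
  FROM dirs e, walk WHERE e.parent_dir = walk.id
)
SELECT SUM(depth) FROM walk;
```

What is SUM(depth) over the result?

Base: id=5 (bin) at depth 0.
Iteration 1: rows with parent_dir in {5} -> music (id 6, depth 1).
Iteration 2: rows with parent_dir in {6} -> cache (id 7, depth 2).
Iteration 3: rows with parent_dir in {7} -> srv (id 10, depth 3).
Iteration 4: no rows with parent_dir in {10}; recursion stops.
SUM(depth) = 0 + 1 + 2 + 3 = 6.

6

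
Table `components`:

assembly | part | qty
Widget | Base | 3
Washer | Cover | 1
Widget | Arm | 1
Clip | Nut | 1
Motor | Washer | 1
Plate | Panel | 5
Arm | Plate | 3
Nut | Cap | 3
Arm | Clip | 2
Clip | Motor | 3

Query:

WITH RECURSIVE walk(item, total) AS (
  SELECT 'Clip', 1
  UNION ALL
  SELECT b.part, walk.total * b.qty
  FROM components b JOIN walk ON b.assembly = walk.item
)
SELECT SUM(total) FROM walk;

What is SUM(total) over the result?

14

Base: (Clip, total=1).
Iteration 1: components of {Clip} -> Motor = 1*3 = 3, Nut = 1*1 = 1.
Iteration 2: components of {Motor,Nut} -> Cap = 1*3 = 3, Washer = 3*1 = 3.
Iteration 3: components of {Cap,Washer} -> Cover = 3*1 = 3.
Iteration 4: no further components; recursion stops.
SUM(total) = 1 + 3 + 1 + 3 + 3 + 3 = 14.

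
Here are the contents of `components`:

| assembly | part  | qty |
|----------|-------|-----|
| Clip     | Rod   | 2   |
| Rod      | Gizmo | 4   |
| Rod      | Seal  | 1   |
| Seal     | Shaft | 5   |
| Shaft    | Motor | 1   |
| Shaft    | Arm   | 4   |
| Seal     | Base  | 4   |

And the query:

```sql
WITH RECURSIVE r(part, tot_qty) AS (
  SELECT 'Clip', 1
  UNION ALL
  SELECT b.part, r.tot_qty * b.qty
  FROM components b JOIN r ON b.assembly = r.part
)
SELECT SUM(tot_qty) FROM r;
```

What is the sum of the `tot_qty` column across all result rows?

Base: (Clip, tot_qty=1).
Iteration 1: components of {Clip} -> Rod = 1*2 = 2.
Iteration 2: components of {Rod} -> Gizmo = 2*4 = 8, Seal = 2*1 = 2.
Iteration 3: components of {Gizmo,Seal} -> Base = 2*4 = 8, Shaft = 2*5 = 10.
Iteration 4: components of {Base,Shaft} -> Arm = 10*4 = 40, Motor = 10*1 = 10.
Iteration 5: no further components; recursion stops.
SUM(tot_qty) = 1 + 2 + 8 + 2 + 10 + 8 + 10 + 40 = 81.

81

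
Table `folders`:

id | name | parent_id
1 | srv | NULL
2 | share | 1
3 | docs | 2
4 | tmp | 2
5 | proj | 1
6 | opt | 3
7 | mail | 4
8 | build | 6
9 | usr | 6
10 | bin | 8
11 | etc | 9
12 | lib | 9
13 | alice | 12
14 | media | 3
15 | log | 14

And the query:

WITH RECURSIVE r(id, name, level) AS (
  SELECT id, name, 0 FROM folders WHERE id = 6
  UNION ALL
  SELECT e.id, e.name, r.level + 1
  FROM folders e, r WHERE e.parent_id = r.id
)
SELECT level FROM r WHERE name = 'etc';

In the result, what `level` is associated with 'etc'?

Base: id=6 (opt) at level 0.
Iteration 1: rows with parent_id in {6} -> build (id 8, level 1), usr (id 9, level 1).
Iteration 2: rows with parent_id in {8,9} -> bin (id 10, level 2), etc (id 11, level 2), lib (id 12, level 2).
Iteration 3: rows with parent_id in {10,11,12} -> alice (id 13, level 3).
Iteration 4: no rows with parent_id in {13}; recursion stops.

2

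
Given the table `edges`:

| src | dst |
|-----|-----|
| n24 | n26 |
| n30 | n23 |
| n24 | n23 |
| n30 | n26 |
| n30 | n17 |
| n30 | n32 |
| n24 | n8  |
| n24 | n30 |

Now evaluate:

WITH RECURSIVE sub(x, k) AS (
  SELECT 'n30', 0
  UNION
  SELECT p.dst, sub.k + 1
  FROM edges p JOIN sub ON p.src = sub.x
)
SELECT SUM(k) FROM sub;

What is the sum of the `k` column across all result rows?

Base: (n30, k=0).
Iteration 1: edges from {n30} -> (n17, k=1), (n23, k=1), (n26, k=1), (n32, k=1).
Iteration 2: no outgoing edges from {n17,n23,n26,n32}; recursion stops.
SUM(k) = 0 + 1 + 1 + 1 + 1 = 4.

4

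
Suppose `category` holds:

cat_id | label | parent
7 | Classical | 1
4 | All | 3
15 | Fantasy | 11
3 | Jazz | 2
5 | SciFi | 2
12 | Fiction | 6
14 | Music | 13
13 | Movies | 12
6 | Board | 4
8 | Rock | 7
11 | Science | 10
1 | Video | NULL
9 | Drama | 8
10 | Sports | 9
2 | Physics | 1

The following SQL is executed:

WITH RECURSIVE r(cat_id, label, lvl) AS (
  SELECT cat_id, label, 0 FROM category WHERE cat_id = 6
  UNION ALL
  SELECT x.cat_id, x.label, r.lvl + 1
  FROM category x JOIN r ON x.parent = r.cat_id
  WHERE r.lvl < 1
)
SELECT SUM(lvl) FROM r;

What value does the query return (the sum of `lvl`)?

Base: cat_id=6 (Board) at lvl 0.
Iteration 1: rows with parent in {6} -> Fiction (id 12, lvl 1).
Iteration 2: lvl < 1 fails for all current rows; recursion stops.
SUM(lvl) = 0 + 1 = 1.

1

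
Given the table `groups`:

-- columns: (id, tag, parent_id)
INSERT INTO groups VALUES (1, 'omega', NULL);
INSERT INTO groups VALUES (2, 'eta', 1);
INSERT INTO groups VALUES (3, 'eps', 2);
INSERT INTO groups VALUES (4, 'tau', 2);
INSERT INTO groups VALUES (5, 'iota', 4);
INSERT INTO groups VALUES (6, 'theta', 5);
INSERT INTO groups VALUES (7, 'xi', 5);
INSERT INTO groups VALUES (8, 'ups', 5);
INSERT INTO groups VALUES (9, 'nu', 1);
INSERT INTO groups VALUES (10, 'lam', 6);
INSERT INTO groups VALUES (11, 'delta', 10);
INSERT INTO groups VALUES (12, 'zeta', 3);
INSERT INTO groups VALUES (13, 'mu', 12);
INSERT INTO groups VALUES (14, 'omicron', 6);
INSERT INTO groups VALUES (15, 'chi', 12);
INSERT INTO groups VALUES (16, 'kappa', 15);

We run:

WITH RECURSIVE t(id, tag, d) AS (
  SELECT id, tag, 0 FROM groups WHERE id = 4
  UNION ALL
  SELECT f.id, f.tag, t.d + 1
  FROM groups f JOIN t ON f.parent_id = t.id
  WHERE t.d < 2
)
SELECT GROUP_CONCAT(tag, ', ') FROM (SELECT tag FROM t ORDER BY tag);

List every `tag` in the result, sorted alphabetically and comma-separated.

Base: id=4 (tau) at d 0.
Iteration 1: rows with parent_id in {4} -> iota (id 5, d 1).
Iteration 2: rows with parent_id in {5} -> theta (id 6, d 2), xi (id 7, d 2), ups (id 8, d 2).
Iteration 3: d < 2 fails for all current rows; recursion stops.

iota, tau, theta, ups, xi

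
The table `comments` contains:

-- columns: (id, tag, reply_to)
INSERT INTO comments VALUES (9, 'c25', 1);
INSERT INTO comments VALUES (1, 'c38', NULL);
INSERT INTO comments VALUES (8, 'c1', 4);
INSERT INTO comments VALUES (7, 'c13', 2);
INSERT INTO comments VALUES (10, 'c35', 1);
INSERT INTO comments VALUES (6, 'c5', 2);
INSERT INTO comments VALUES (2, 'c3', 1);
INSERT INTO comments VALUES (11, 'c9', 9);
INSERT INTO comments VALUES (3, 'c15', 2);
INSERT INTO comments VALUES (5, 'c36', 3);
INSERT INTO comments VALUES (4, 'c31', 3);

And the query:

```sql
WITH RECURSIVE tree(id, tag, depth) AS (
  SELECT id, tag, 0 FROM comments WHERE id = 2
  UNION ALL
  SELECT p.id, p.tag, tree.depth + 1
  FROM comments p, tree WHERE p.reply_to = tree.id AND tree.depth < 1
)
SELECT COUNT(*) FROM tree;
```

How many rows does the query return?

4

Base: id=2 (c3) at depth 0.
Iteration 1: rows with reply_to in {2} -> c15 (id 3, depth 1), c5 (id 6, depth 1), c13 (id 7, depth 1).
Iteration 2: depth < 1 fails for all current rows; recursion stops.
Total rows emitted: 4.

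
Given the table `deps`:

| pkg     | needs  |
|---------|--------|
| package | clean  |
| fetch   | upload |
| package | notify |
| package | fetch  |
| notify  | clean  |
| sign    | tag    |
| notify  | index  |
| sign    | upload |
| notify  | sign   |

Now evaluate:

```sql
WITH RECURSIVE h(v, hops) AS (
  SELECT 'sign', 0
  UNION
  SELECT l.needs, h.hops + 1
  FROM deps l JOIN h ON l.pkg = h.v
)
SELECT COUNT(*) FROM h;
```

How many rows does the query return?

3

Base: (sign, hops=0).
Iteration 1: edges from {sign} -> (tag, hops=1), (upload, hops=1).
Iteration 2: no outgoing edges from {tag,upload}; recursion stops.
Total rows emitted: 3.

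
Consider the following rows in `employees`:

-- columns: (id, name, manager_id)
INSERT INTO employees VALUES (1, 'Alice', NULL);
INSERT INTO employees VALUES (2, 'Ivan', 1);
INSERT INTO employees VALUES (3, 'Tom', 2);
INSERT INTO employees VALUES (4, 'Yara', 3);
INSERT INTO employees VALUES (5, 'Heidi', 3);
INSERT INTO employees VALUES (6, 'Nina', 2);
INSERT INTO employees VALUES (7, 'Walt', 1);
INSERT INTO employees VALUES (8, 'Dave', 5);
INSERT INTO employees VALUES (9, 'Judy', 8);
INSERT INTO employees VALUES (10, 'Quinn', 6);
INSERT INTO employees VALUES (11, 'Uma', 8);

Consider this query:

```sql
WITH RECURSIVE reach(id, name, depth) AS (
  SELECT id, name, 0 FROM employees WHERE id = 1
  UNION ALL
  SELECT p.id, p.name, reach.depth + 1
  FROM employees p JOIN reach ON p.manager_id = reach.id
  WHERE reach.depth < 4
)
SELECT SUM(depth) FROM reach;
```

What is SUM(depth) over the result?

Base: id=1 (Alice) at depth 0.
Iteration 1: rows with manager_id in {1} -> Ivan (id 2, depth 1), Walt (id 7, depth 1).
Iteration 2: rows with manager_id in {2,7} -> Tom (id 3, depth 2), Nina (id 6, depth 2).
Iteration 3: rows with manager_id in {3,6} -> Yara (id 4, depth 3), Heidi (id 5, depth 3), Quinn (id 10, depth 3).
Iteration 4: rows with manager_id in {4,5,10} -> Dave (id 8, depth 4).
Iteration 5: depth < 4 fails for all current rows; recursion stops.
SUM(depth) = 0 + 1 + 1 + 2 + 2 + 3 + 3 + 3 + 4 = 19.

19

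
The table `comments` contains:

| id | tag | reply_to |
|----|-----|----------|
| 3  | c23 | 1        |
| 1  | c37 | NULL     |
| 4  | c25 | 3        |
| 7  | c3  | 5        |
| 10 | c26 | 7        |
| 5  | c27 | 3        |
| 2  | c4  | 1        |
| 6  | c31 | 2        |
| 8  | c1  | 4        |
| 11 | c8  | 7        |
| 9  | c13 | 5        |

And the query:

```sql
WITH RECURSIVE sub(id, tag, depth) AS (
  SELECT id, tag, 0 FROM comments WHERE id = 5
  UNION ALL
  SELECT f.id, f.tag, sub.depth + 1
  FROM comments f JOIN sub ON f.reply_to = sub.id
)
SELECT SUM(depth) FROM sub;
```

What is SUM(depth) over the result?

Base: id=5 (c27) at depth 0.
Iteration 1: rows with reply_to in {5} -> c3 (id 7, depth 1), c13 (id 9, depth 1).
Iteration 2: rows with reply_to in {7,9} -> c26 (id 10, depth 2), c8 (id 11, depth 2).
Iteration 3: no rows with reply_to in {10,11}; recursion stops.
SUM(depth) = 0 + 1 + 1 + 2 + 2 = 6.

6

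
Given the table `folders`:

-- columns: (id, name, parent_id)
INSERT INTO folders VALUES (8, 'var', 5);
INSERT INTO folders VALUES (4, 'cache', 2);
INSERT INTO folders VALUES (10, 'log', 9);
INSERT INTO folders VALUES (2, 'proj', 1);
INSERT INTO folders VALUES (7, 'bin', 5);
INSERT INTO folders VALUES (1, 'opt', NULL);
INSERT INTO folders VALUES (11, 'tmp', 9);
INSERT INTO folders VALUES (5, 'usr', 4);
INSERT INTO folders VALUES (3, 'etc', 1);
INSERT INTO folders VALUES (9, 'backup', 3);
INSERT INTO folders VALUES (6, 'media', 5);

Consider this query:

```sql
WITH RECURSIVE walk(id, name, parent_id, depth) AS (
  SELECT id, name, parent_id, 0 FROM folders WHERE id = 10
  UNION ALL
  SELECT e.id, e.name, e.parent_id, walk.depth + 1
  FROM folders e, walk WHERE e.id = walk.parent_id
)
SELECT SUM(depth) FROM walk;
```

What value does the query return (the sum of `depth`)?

Base: id=10 (log), parent_id=9, depth 0.
Iteration 1: join on id=9 -> backup (id 9, parent_id=3, depth 1).
Iteration 2: join on id=3 -> etc (id 3, parent_id=1, depth 2).
Iteration 3: join on id=1 -> opt (id 1, parent_id=NULL, depth 3).
Iteration 4: parent_id is NULL; no match; recursion stops.
SUM(depth) = 0 + 1 + 2 + 3 = 6.

6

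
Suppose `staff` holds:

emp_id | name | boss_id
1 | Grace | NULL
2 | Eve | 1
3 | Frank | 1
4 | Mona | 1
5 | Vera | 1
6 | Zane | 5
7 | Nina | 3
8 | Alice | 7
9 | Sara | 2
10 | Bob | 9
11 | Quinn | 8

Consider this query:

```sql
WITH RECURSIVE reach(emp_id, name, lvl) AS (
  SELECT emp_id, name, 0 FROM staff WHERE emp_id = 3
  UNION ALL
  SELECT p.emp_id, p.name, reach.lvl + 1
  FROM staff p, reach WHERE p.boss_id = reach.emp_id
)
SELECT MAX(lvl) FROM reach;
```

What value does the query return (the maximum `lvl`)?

Base: emp_id=3 (Frank) at lvl 0.
Iteration 1: rows with boss_id in {3} -> Nina (id 7, lvl 1).
Iteration 2: rows with boss_id in {7} -> Alice (id 8, lvl 2).
Iteration 3: rows with boss_id in {8} -> Quinn (id 11, lvl 3).
Iteration 4: no rows with boss_id in {11}; recursion stops.
lvl values: 0, 1, 2, 3; the maximum is 3.

3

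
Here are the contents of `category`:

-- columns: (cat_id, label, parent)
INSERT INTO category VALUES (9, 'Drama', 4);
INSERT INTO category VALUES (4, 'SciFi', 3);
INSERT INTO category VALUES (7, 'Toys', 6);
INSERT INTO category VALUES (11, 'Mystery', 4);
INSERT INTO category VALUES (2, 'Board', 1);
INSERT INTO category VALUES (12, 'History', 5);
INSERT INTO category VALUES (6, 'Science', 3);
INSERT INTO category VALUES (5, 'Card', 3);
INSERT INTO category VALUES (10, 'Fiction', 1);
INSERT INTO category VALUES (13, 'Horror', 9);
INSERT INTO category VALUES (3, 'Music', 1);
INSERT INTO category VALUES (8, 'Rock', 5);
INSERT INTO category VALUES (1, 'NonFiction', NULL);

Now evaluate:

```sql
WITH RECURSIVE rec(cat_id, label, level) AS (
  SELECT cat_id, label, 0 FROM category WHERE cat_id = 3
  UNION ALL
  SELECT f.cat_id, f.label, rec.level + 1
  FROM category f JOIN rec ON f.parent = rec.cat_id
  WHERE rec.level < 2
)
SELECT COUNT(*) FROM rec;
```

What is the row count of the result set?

9

Base: cat_id=3 (Music) at level 0.
Iteration 1: rows with parent in {3} -> SciFi (id 4, level 1), Card (id 5, level 1), Science (id 6, level 1).
Iteration 2: rows with parent in {4,5,6} -> Toys (id 7, level 2), Rock (id 8, level 2), Drama (id 9, level 2), Mystery (id 11, level 2), History (id 12, level 2).
Iteration 3: level < 2 fails for all current rows; recursion stops.
Total rows emitted: 9.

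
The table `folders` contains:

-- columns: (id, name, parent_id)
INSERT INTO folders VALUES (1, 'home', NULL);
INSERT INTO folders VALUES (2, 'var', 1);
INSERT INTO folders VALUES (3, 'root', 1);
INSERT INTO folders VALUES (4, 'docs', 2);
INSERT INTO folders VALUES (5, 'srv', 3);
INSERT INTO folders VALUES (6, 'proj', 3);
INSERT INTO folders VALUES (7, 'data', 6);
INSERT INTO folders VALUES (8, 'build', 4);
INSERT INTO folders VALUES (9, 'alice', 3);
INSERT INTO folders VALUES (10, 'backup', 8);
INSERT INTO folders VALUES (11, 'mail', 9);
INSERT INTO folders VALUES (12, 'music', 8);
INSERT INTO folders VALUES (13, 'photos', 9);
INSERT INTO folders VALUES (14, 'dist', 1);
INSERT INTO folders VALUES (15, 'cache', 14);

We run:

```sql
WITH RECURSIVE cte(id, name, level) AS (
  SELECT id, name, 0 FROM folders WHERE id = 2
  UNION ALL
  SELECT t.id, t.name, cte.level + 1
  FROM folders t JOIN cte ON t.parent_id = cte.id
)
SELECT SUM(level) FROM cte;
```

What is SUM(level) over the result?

Base: id=2 (var) at level 0.
Iteration 1: rows with parent_id in {2} -> docs (id 4, level 1).
Iteration 2: rows with parent_id in {4} -> build (id 8, level 2).
Iteration 3: rows with parent_id in {8} -> backup (id 10, level 3), music (id 12, level 3).
Iteration 4: no rows with parent_id in {10,12}; recursion stops.
SUM(level) = 0 + 1 + 2 + 3 + 3 = 9.

9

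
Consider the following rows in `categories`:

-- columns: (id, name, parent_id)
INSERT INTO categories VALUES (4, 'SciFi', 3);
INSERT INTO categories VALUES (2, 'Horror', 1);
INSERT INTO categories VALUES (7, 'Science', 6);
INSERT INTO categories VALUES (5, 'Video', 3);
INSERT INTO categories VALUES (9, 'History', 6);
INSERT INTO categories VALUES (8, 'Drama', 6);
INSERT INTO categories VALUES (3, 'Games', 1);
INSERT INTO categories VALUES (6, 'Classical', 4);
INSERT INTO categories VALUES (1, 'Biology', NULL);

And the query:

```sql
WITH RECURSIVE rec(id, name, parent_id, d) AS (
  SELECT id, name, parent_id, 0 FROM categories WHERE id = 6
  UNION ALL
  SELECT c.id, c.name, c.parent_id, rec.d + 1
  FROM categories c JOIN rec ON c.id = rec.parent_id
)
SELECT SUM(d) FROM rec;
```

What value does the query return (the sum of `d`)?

6

Base: id=6 (Classical), parent_id=4, d 0.
Iteration 1: join on id=4 -> SciFi (id 4, parent_id=3, d 1).
Iteration 2: join on id=3 -> Games (id 3, parent_id=1, d 2).
Iteration 3: join on id=1 -> Biology (id 1, parent_id=NULL, d 3).
Iteration 4: parent_id is NULL; no match; recursion stops.
SUM(d) = 0 + 1 + 2 + 3 = 6.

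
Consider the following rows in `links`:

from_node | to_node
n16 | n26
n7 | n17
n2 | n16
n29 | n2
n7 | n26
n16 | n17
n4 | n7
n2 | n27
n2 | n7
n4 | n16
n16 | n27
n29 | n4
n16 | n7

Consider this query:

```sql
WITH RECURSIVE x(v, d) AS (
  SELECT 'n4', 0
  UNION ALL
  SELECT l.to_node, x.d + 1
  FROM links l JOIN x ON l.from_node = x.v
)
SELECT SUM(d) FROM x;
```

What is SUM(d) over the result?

Base: (n4, d=0).
Iteration 1: edges from {n4} -> (n16, d=1), (n7, d=1).
Iteration 2: edges from {n16,n7} -> (n17, d=2) x2, (n26, d=2) x2, (n27, d=2), (n7, d=2). [UNION ALL keeps all 6 new rows, including repeats]
Iteration 3: edges from {n17,n26,n27,n7} -> (n17, d=3), (n26, d=3).
Iteration 4: no outgoing edges from {n17,n26}; recursion stops.
SUM(d) = 0 + 1 + 1 + 2 + 2 + 2 + 2 + 2 + 2 + 3 + 3 = 20.

20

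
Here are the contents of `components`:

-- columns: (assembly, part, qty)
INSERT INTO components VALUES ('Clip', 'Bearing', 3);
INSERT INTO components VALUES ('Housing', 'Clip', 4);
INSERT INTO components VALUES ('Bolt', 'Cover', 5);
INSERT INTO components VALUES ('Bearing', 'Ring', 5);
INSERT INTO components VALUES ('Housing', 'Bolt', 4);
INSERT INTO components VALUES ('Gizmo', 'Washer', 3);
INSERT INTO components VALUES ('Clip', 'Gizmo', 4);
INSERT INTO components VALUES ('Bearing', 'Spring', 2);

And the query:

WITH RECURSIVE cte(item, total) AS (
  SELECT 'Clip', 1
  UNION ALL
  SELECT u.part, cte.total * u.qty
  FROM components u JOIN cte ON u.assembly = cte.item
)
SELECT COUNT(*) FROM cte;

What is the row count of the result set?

Base: (Clip, total=1).
Iteration 1: components of {Clip} -> Bearing = 1*3 = 3, Gizmo = 1*4 = 4.
Iteration 2: components of {Bearing,Gizmo} -> Ring = 3*5 = 15, Spring = 3*2 = 6, Washer = 4*3 = 12.
Iteration 3: no further components; recursion stops.
Total rows emitted: 6.

6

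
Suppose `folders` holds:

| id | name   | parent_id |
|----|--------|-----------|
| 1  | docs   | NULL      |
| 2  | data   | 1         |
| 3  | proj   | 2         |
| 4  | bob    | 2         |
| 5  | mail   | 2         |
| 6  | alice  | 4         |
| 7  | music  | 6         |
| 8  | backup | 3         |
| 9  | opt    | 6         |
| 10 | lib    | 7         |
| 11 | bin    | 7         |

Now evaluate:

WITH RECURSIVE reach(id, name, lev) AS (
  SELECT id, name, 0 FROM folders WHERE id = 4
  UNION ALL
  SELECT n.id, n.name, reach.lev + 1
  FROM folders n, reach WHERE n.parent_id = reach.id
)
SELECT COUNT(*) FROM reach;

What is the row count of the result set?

6

Base: id=4 (bob) at lev 0.
Iteration 1: rows with parent_id in {4} -> alice (id 6, lev 1).
Iteration 2: rows with parent_id in {6} -> music (id 7, lev 2), opt (id 9, lev 2).
Iteration 3: rows with parent_id in {7,9} -> lib (id 10, lev 3), bin (id 11, lev 3).
Iteration 4: no rows with parent_id in {10,11}; recursion stops.
Total rows emitted: 6.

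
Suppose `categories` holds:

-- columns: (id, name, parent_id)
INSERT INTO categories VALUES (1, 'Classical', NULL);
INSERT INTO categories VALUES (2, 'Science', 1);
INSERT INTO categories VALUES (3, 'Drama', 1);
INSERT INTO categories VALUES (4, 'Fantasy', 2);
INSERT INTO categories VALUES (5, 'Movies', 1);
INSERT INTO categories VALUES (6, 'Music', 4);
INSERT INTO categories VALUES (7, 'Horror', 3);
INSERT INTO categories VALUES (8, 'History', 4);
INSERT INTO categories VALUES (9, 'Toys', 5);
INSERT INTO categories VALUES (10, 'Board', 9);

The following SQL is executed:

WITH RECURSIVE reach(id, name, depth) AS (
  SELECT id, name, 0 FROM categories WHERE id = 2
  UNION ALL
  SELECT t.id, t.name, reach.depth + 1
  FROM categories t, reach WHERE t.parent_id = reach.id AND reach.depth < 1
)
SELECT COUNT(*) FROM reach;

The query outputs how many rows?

2

Base: id=2 (Science) at depth 0.
Iteration 1: rows with parent_id in {2} -> Fantasy (id 4, depth 1).
Iteration 2: depth < 1 fails for all current rows; recursion stops.
Total rows emitted: 2.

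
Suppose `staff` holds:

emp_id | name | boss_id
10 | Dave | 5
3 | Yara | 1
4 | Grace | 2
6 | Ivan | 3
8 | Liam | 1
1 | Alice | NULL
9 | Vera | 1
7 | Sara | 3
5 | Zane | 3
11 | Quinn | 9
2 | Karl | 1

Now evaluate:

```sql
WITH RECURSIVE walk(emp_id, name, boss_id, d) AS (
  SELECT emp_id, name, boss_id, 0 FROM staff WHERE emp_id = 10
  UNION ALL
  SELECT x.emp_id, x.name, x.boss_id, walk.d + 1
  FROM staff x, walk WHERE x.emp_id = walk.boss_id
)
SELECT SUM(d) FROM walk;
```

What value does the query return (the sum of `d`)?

6

Base: emp_id=10 (Dave), boss_id=5, d 0.
Iteration 1: join on emp_id=5 -> Zane (id 5, boss_id=3, d 1).
Iteration 2: join on emp_id=3 -> Yara (id 3, boss_id=1, d 2).
Iteration 3: join on emp_id=1 -> Alice (id 1, boss_id=NULL, d 3).
Iteration 4: boss_id is NULL; no match; recursion stops.
SUM(d) = 0 + 1 + 2 + 3 = 6.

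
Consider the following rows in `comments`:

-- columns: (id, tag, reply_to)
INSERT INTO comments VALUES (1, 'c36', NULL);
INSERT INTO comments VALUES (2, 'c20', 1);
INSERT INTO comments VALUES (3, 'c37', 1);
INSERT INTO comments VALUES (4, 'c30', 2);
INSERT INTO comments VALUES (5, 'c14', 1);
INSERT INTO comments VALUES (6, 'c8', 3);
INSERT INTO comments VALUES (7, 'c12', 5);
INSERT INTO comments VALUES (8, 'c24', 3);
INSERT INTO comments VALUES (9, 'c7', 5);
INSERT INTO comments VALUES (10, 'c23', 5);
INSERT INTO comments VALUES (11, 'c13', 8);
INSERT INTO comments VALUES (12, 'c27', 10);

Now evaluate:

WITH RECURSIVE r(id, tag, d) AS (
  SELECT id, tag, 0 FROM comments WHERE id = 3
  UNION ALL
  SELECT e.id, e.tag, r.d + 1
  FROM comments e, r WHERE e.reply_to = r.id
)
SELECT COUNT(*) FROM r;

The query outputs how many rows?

Base: id=3 (c37) at d 0.
Iteration 1: rows with reply_to in {3} -> c8 (id 6, d 1), c24 (id 8, d 1).
Iteration 2: rows with reply_to in {6,8} -> c13 (id 11, d 2).
Iteration 3: no rows with reply_to in {11}; recursion stops.
Total rows emitted: 4.

4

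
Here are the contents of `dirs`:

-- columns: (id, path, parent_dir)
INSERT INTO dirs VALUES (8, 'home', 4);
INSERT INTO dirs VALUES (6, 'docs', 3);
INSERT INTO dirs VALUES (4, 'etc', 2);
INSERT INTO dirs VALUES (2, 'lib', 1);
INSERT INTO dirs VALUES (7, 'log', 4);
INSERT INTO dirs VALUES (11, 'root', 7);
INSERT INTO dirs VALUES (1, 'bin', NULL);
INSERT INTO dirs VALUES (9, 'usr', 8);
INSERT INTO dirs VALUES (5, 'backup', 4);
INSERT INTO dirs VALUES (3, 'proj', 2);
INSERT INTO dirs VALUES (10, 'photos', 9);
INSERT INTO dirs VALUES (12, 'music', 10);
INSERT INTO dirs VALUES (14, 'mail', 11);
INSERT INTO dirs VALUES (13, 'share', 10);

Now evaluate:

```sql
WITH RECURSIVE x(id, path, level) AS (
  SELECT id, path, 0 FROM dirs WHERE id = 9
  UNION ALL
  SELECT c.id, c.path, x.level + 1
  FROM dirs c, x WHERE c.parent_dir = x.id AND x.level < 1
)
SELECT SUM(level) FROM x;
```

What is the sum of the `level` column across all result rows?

1

Base: id=9 (usr) at level 0.
Iteration 1: rows with parent_dir in {9} -> photos (id 10, level 1).
Iteration 2: level < 1 fails for all current rows; recursion stops.
SUM(level) = 0 + 1 = 1.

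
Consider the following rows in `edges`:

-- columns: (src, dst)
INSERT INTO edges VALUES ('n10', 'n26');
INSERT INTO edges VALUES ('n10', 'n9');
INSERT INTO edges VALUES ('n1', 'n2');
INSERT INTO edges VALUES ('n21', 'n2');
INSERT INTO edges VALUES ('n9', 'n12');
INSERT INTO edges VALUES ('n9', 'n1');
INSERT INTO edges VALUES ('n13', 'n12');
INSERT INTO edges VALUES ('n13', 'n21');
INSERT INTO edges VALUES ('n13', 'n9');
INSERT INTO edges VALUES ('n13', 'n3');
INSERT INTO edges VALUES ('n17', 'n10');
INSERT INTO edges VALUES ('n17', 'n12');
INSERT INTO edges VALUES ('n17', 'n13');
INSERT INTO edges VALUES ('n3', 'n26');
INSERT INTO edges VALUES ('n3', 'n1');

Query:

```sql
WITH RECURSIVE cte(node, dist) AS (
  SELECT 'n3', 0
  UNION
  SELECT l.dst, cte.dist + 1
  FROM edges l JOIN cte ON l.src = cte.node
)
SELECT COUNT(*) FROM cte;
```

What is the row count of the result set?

4

Base: (n3, dist=0).
Iteration 1: edges from {n3} -> (n1, dist=1), (n26, dist=1).
Iteration 2: edges from {n1,n26} -> (n2, dist=2).
Iteration 3: no outgoing edges from {n2}; recursion stops.
Total rows emitted: 4.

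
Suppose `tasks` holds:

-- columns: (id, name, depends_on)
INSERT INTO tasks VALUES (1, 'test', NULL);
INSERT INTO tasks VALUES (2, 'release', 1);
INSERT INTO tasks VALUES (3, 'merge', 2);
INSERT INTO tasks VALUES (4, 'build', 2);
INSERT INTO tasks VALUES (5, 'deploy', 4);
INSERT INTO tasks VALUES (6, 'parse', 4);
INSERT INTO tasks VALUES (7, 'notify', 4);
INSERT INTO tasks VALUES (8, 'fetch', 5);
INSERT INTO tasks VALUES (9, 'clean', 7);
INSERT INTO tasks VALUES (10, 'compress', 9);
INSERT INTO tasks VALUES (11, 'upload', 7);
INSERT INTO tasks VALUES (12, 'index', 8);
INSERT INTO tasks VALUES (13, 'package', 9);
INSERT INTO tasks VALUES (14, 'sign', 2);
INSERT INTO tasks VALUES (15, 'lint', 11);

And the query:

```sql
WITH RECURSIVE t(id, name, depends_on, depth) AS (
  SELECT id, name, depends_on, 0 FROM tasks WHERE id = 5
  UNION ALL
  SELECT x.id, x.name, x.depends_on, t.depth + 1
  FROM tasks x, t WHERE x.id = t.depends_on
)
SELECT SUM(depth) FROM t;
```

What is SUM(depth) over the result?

6

Base: id=5 (deploy), depends_on=4, depth 0.
Iteration 1: join on id=4 -> build (id 4, depends_on=2, depth 1).
Iteration 2: join on id=2 -> release (id 2, depends_on=1, depth 2).
Iteration 3: join on id=1 -> test (id 1, depends_on=NULL, depth 3).
Iteration 4: depends_on is NULL; no match; recursion stops.
SUM(depth) = 0 + 1 + 2 + 3 = 6.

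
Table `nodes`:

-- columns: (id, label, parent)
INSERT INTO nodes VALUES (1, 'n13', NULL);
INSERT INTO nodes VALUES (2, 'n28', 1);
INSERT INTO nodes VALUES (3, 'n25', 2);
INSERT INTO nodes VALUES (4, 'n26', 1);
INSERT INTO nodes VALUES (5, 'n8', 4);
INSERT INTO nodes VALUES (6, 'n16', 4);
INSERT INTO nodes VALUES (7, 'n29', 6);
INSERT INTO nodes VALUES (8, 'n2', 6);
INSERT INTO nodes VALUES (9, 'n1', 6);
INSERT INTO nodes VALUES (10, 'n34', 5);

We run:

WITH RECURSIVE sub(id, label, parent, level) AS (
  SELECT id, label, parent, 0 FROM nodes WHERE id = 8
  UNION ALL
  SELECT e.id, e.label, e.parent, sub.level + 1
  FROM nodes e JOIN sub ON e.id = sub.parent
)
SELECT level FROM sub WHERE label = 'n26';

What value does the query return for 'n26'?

Base: id=8 (n2), parent=6, level 0.
Iteration 1: join on id=6 -> n16 (id 6, parent=4, level 1).
Iteration 2: join on id=4 -> n26 (id 4, parent=1, level 2).
Iteration 3: join on id=1 -> n13 (id 1, parent=NULL, level 3).
Iteration 4: parent is NULL; no match; recursion stops.

2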